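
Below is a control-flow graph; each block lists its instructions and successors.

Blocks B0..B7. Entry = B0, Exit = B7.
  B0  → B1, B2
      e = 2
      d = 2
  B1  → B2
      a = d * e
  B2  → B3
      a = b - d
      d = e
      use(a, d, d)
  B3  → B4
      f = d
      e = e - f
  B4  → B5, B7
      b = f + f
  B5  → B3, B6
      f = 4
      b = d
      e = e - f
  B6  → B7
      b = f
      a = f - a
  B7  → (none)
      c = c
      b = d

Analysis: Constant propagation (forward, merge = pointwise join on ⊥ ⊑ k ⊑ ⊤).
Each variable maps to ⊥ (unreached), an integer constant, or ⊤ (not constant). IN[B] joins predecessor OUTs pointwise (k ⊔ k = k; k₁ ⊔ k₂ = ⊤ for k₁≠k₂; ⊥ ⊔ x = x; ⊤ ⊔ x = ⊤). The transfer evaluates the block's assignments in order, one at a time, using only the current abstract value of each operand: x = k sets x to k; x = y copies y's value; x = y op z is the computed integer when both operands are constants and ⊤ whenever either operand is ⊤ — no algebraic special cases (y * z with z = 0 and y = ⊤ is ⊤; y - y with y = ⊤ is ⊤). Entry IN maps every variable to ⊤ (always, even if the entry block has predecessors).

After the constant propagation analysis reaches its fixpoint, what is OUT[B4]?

Answer: {a: ⊤, b: 4, c: ⊤, d: 2, e: ⊤, f: 2}

Working:
Converged values:
  B0:  IN=(all ⊤)  OUT={d:2, e:2; rest ⊤}
  B1:  IN={d:2, e:2; rest ⊤}  OUT={a:4, d:2, e:2; rest ⊤}
  B2:  IN={d:2, e:2; rest ⊤}  OUT={d:2, e:2; rest ⊤}
  B3:  IN={d:2; rest ⊤}  OUT={d:2, f:2; rest ⊤}
  B4:  IN={d:2, f:2; rest ⊤}  OUT={b:4, d:2, f:2; rest ⊤}
  B5:  IN={b:4, d:2, f:2; rest ⊤}  OUT={b:2, d:2, f:4; rest ⊤}
  B6:  IN={b:2, d:2, f:4; rest ⊤}  OUT={b:4, d:2, f:4; rest ⊤}
  B7:  IN={b:4, d:2; rest ⊤}  OUT={b:2, d:2; rest ⊤}

Merge at B4: IN[B4] = OUT[B3] = {a: ⊤, b: ⊤, c: ⊤, d: 2, e: ⊤, f: 2}
Applying B4's transfer function to that IN value gives OUT[B4] (row B4 above).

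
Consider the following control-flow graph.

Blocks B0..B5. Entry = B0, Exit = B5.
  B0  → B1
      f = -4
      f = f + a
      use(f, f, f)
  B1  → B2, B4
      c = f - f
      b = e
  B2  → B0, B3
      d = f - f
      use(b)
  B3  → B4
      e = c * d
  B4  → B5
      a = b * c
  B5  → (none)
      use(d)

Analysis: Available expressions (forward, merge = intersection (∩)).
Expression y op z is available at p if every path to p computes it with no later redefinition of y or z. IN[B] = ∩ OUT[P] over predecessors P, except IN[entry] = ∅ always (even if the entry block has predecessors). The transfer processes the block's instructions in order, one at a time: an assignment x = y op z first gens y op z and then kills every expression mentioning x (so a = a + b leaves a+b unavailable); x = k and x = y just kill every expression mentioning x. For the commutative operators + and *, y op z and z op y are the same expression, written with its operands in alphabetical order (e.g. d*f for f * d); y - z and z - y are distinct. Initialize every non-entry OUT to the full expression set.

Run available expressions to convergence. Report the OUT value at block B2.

Per-block solution:
  B0:   IN={}   OUT={}
  B1:   IN={}   OUT={f-f}
  B2:   IN={f-f}   OUT={f-f}
  B3:   IN={f-f}   OUT={c*d, f-f}
  B4:   IN={f-f}   OUT={b*c, f-f}
  B5:   IN={b*c, f-f}   OUT={b*c, f-f}

Merge at B2: IN[B2] = OUT[B1] = {f-f}
Applying B2's transfer function to that IN value gives OUT[B2] (row B2 above).

Answer: {f-f}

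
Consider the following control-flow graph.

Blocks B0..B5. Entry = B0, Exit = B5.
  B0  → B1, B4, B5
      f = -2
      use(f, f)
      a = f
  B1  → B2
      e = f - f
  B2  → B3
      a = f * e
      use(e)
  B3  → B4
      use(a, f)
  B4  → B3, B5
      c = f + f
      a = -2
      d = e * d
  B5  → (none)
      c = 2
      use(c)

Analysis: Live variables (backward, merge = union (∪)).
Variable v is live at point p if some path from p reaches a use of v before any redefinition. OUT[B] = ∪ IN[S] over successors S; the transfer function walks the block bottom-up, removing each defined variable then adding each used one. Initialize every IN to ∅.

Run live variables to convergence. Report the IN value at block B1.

Fixpoint table:
  B0: | IN={d, e} | OUT={d, e, f}
  B1: | IN={d, f} | OUT={d, e, f}
  B2: | IN={d, e, f} | OUT={a, d, e, f}
  B3: | IN={a, d, e, f} | OUT={d, e, f}
  B4: | IN={d, e, f} | OUT={a, d, e, f}
  B5: | IN={} | OUT={}

Merge at B1: OUT[B1] = IN[B2] = {d, e, f}
Applying B1's transfer function to that OUT value gives IN[B1] (row B1 above).

Answer: {d, f}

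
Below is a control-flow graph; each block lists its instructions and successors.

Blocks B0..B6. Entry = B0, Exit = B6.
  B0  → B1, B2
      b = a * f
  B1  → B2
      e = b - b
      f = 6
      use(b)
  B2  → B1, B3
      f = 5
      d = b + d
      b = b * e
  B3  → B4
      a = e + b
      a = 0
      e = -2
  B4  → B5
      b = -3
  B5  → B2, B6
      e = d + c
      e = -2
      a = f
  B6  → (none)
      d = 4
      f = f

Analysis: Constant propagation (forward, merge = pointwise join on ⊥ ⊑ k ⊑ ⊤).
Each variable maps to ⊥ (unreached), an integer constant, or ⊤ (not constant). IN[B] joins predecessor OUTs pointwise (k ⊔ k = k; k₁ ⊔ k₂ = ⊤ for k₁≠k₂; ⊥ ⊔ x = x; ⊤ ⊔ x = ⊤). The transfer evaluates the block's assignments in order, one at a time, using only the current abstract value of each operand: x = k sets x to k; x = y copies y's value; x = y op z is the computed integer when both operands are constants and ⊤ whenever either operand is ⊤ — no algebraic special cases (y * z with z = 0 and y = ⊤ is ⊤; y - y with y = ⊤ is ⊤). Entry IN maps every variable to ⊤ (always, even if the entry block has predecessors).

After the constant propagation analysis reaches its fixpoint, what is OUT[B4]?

Per-block solution:
  B0:   IN=(all ⊤)   OUT=(all ⊤)
  B1:   IN=(all ⊤)   OUT={f:6; rest ⊤}
  B2:   IN=(all ⊤)   OUT={f:5; rest ⊤}
  B3:   IN={f:5; rest ⊤}   OUT={a:0, e:-2, f:5; rest ⊤}
  B4:   IN={a:0, e:-2, f:5; rest ⊤}   OUT={a:0, b:-3, e:-2, f:5; rest ⊤}
  B5:   IN={a:0, b:-3, e:-2, f:5; rest ⊤}   OUT={a:5, b:-3, e:-2, f:5; rest ⊤}
  B6:   IN={a:5, b:-3, e:-2, f:5; rest ⊤}   OUT={a:5, b:-3, d:4, e:-2, f:5; rest ⊤}

Merge at B4: IN[B4] = OUT[B3] = {a: 0, b: ⊤, c: ⊤, d: ⊤, e: -2, f: 5}
Applying B4's transfer function to that IN value gives OUT[B4] (row B4 above).

Answer: {a: 0, b: -3, c: ⊤, d: ⊤, e: -2, f: 5}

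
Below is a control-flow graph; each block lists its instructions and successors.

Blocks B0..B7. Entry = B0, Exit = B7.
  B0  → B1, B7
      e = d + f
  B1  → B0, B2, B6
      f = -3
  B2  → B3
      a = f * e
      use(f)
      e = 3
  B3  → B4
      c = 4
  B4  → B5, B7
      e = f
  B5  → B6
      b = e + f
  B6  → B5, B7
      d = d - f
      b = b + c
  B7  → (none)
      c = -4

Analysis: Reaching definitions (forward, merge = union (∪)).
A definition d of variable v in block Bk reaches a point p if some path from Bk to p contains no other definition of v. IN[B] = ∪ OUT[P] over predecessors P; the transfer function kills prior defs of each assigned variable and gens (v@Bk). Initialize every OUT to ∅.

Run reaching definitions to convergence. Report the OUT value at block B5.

Answer: {a@B2, b@B5, c@B3, d@B6, e@B0, e@B4, f@B1}

Derivation:
Per-block solution:
  B0:   IN={e@B0, f@B1}   OUT={e@B0, f@B1}
  B1:   IN={e@B0, f@B1}   OUT={e@B0, f@B1}
  B2:   IN={e@B0, f@B1}   OUT={a@B2, e@B2, f@B1}
  B3:   IN={a@B2, e@B2, f@B1}   OUT={a@B2, c@B3, e@B2, f@B1}
  B4:   IN={a@B2, c@B3, e@B2, f@B1}   OUT={a@B2, c@B3, e@B4, f@B1}
  B5:   IN={a@B2, b@B6, c@B3, d@B6, e@B0, e@B4, f@B1}   OUT={a@B2, b@B5, c@B3, d@B6, e@B0, e@B4, f@B1}
  B6:   IN={a@B2, b@B5, c@B3, d@B6, e@B0, e@B4, f@B1}   OUT={a@B2, b@B6, c@B3, d@B6, e@B0, e@B4, f@B1}
  B7:   IN={a@B2, b@B6, c@B3, d@B6, e@B0, e@B4, f@B1}   OUT={a@B2, b@B6, c@B7, d@B6, e@B0, e@B4, f@B1}

Merge at B5: IN[B5] = OUT[B4] ⊔ OUT[B6] = {a@B2, b@B6, c@B3, d@B6, e@B0, e@B4, f@B1}
Applying B5's transfer function to that IN value gives OUT[B5] (row B5 above).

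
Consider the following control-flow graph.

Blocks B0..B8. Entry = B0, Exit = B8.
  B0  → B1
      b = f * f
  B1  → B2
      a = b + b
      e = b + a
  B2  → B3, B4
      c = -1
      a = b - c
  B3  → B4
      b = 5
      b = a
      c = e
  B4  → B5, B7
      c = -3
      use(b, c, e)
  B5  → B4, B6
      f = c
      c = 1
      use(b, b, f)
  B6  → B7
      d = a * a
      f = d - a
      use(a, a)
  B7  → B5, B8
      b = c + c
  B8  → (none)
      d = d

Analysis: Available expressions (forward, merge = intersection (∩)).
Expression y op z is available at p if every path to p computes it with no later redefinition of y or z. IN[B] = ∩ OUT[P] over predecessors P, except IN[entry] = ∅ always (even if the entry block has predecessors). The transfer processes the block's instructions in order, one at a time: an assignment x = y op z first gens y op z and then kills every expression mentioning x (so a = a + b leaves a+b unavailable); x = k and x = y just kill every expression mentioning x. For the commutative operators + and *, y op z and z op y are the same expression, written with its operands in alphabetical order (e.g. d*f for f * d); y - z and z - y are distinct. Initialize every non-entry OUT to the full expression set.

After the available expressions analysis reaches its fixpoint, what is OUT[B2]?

Converged values:
  B0:  IN={}  OUT={f*f}
  B1:  IN={f*f}  OUT={a+b, b+b, f*f}
  B2:  IN={a+b, b+b, f*f}  OUT={b+b, b-c, f*f}
  B3:  IN={b+b, b-c, f*f}  OUT={f*f}
  B4:  IN={}  OUT={}
  B5:  IN={}  OUT={}
  B6:  IN={}  OUT={a*a, d-a}
  B7:  IN={}  OUT={c+c}
  B8:  IN={c+c}  OUT={c+c}

Merge at B2: IN[B2] = OUT[B1] = {a+b, b+b, f*f}
Applying B2's transfer function to that IN value gives OUT[B2] (row B2 above).

Answer: {b+b, b-c, f*f}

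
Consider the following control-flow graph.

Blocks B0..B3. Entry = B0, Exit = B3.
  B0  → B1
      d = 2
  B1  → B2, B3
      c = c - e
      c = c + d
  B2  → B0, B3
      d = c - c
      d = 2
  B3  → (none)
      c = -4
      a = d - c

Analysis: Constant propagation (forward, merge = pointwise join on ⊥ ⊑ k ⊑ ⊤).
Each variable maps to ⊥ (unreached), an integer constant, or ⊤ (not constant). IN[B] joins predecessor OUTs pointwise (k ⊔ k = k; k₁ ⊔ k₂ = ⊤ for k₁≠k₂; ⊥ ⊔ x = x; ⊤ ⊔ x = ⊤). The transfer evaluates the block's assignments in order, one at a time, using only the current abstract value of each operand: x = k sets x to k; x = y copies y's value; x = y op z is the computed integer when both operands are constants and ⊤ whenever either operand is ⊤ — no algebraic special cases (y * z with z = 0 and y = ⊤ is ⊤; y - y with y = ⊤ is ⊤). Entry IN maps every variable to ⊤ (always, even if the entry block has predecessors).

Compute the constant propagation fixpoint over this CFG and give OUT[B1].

Answer: {a: ⊤, b: ⊤, c: ⊤, d: 2, e: ⊤, f: ⊤}

Derivation:
Per-block solution:
  B0:  IN=(all ⊤)  OUT={d:2; rest ⊤}
  B1:  IN={d:2; rest ⊤}  OUT={d:2; rest ⊤}
  B2:  IN={d:2; rest ⊤}  OUT={d:2; rest ⊤}
  B3:  IN={d:2; rest ⊤}  OUT={a:6, c:-4, d:2; rest ⊤}

Merge at B1: IN[B1] = OUT[B0] = {a: ⊤, b: ⊤, c: ⊤, d: 2, e: ⊤, f: ⊤}
Applying B1's transfer function to that IN value gives OUT[B1] (row B1 above).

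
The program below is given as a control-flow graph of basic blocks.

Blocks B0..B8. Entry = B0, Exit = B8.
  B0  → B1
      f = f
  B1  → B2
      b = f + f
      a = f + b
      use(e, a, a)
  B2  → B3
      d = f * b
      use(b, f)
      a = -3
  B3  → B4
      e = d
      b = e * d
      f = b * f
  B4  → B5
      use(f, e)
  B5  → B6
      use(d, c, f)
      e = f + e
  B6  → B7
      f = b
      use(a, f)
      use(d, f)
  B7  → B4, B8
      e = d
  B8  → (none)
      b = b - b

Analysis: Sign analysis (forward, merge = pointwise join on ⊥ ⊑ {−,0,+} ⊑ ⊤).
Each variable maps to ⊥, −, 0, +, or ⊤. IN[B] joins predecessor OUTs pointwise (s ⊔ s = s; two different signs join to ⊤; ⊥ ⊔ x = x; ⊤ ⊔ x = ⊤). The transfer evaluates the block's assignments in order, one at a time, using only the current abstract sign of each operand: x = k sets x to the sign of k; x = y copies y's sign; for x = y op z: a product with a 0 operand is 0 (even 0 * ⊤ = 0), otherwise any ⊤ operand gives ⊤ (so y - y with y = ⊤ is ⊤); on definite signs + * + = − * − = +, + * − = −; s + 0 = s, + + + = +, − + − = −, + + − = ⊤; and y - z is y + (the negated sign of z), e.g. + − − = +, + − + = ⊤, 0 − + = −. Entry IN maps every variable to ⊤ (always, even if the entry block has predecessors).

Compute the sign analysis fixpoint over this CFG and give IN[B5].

Fixpoint table:
  B0:  IN=(all ⊤)  OUT=(all ⊤)
  B1:  IN=(all ⊤)  OUT=(all ⊤)
  B2:  IN=(all ⊤)  OUT={a:-; rest ⊤}
  B3:  IN={a:-; rest ⊤}  OUT={a:-; rest ⊤}
  B4:  IN={a:-; rest ⊤}  OUT={a:-; rest ⊤}
  B5:  IN={a:-; rest ⊤}  OUT={a:-; rest ⊤}
  B6:  IN={a:-; rest ⊤}  OUT={a:-; rest ⊤}
  B7:  IN={a:-; rest ⊤}  OUT={a:-; rest ⊤}
  B8:  IN={a:-; rest ⊤}  OUT={a:-; rest ⊤}

Merge at B5: IN[B5] = OUT[B4] = {a: -, b: ⊤, c: ⊤, d: ⊤, e: ⊤, f: ⊤}

Answer: {a: -, b: ⊤, c: ⊤, d: ⊤, e: ⊤, f: ⊤}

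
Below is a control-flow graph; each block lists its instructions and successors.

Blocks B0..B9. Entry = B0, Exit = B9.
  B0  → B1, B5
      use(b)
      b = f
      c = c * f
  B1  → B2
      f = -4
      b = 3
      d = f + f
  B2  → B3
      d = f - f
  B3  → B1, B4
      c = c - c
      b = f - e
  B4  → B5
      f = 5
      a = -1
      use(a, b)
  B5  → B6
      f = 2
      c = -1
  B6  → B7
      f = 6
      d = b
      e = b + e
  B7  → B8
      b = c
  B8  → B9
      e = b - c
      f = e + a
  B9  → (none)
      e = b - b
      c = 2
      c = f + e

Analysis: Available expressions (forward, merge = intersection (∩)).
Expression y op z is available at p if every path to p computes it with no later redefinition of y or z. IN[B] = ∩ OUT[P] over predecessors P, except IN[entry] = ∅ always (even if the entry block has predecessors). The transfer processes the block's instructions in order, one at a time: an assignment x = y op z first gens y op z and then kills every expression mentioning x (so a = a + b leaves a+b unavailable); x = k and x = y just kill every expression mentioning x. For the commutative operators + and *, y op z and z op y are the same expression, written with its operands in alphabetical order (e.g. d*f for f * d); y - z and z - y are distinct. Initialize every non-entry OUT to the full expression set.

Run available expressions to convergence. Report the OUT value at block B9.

Answer: {b-b, e+f}

Trace:
Per-block solution:
  B0:   IN={}   OUT={}
  B1:   IN={}   OUT={f+f}
  B2:   IN={f+f}   OUT={f+f, f-f}
  B3:   IN={f+f, f-f}   OUT={f+f, f-e, f-f}
  B4:   IN={f+f, f-e, f-f}   OUT={}
  B5:   IN={}   OUT={}
  B6:   IN={}   OUT={}
  B7:   IN={}   OUT={}
  B8:   IN={}   OUT={a+e, b-c}
  B9:   IN={a+e, b-c}   OUT={b-b, e+f}

Merge at B9: IN[B9] = OUT[B8] = {a+e, b-c}
Applying B9's transfer function to that IN value gives OUT[B9] (row B9 above).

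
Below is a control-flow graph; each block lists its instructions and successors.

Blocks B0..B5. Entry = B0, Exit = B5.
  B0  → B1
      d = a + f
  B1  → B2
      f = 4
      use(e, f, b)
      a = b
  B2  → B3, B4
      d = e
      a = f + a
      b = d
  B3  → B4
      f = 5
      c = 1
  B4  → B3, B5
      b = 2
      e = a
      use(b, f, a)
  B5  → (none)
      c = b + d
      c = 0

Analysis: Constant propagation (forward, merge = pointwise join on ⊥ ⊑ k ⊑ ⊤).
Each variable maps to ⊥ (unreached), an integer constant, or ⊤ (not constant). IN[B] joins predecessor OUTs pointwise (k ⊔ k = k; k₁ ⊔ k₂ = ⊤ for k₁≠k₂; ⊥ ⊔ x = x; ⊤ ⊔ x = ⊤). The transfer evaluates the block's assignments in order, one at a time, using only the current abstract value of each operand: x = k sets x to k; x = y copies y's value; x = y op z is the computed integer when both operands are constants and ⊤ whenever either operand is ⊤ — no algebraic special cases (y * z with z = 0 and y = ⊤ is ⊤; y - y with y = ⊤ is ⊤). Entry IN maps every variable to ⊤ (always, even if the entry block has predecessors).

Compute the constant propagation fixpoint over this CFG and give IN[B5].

Converged values:
  B0: | IN=(all ⊤) | OUT=(all ⊤)
  B1: | IN=(all ⊤) | OUT={f:4; rest ⊤}
  B2: | IN={f:4; rest ⊤} | OUT={f:4; rest ⊤}
  B3: | IN=(all ⊤) | OUT={c:1, f:5; rest ⊤}
  B4: | IN=(all ⊤) | OUT={b:2; rest ⊤}
  B5: | IN={b:2; rest ⊤} | OUT={b:2, c:0; rest ⊤}

Merge at B5: IN[B5] = OUT[B4] = {a: ⊤, b: 2, c: ⊤, d: ⊤, e: ⊤, f: ⊤}

Answer: {a: ⊤, b: 2, c: ⊤, d: ⊤, e: ⊤, f: ⊤}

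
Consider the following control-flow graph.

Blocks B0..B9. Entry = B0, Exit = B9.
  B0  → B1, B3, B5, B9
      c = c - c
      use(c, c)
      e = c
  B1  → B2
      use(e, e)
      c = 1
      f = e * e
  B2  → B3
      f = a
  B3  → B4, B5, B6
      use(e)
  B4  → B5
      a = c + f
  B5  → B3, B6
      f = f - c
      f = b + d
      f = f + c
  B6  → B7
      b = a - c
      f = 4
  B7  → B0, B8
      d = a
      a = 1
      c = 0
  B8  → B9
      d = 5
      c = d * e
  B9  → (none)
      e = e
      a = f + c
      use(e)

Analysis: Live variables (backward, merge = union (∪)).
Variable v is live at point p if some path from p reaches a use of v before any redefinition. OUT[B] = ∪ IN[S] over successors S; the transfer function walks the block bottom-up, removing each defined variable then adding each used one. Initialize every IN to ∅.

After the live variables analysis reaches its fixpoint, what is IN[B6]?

Answer: {a, c, e}

Trace:
Fixpoint table:
  B0: | IN={a, b, c, d, f} | OUT={a, b, c, d, e, f}
  B1: | IN={a, b, d, e} | OUT={a, b, c, d, e}
  B2: | IN={a, b, c, d, e} | OUT={a, b, c, d, e, f}
  B3: | IN={a, b, c, d, e, f} | OUT={a, b, c, d, e, f}
  B4: | IN={b, c, d, e, f} | OUT={a, b, c, d, e, f}
  B5: | IN={a, b, c, d, e, f} | OUT={a, b, c, d, e, f}
  B6: | IN={a, c, e} | OUT={a, b, e, f}
  B7: | IN={a, b, e, f} | OUT={a, b, c, d, e, f}
  B8: | IN={e, f} | OUT={c, e, f}
  B9: | IN={c, e, f} | OUT={}

Merge at B6: OUT[B6] = IN[B7] = {a, b, e, f}
Applying B6's transfer function to that OUT value gives IN[B6] (row B6 above).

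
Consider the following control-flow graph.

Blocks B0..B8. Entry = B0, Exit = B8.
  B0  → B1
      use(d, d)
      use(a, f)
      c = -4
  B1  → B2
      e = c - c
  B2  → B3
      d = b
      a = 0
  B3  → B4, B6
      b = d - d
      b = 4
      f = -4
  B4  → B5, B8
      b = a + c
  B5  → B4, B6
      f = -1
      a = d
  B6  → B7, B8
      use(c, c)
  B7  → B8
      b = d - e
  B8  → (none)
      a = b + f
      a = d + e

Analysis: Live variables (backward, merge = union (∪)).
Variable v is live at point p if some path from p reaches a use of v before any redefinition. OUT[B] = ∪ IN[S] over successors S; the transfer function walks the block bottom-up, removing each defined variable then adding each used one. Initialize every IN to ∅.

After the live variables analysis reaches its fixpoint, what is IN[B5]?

Converged values:
  B0:  IN={a, b, d, f}  OUT={b, c}
  B1:  IN={b, c}  OUT={b, c, e}
  B2:  IN={b, c, e}  OUT={a, c, d, e}
  B3:  IN={a, c, d, e}  OUT={a, b, c, d, e, f}
  B4:  IN={a, c, d, e, f}  OUT={b, c, d, e, f}
  B5:  IN={b, c, d, e}  OUT={a, b, c, d, e, f}
  B6:  IN={b, c, d, e, f}  OUT={b, d, e, f}
  B7:  IN={d, e, f}  OUT={b, d, e, f}
  B8:  IN={b, d, e, f}  OUT={}

Merge at B5: OUT[B5] = IN[B4] ⊔ IN[B6] = {a, b, c, d, e, f}
Applying B5's transfer function to that OUT value gives IN[B5] (row B5 above).

Answer: {b, c, d, e}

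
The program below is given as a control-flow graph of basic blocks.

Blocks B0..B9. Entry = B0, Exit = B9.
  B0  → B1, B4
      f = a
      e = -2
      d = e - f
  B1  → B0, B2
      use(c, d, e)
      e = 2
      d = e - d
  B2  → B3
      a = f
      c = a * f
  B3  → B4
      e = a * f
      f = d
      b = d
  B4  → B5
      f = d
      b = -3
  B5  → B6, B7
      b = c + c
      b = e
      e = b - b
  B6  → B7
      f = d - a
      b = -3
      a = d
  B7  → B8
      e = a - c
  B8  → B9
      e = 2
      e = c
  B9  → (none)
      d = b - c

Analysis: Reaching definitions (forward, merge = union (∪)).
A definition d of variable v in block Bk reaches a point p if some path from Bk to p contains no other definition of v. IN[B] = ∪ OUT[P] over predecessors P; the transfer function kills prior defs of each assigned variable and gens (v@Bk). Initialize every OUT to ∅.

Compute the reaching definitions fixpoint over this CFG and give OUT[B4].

Answer: {a@B2, b@B4, c@B2, d@B0, d@B1, e@B0, e@B3, f@B4}

Working:
Per-block solution:
  B0:  IN={d@B1, e@B1, f@B0}  OUT={d@B0, e@B0, f@B0}
  B1:  IN={d@B0, e@B0, f@B0}  OUT={d@B1, e@B1, f@B0}
  B2:  IN={d@B1, e@B1, f@B0}  OUT={a@B2, c@B2, d@B1, e@B1, f@B0}
  B3:  IN={a@B2, c@B2, d@B1, e@B1, f@B0}  OUT={a@B2, b@B3, c@B2, d@B1, e@B3, f@B3}
  B4:  IN={a@B2, b@B3, c@B2, d@B0, d@B1, e@B0, e@B3, f@B0, f@B3}  OUT={a@B2, b@B4, c@B2, d@B0, d@B1, e@B0, e@B3, f@B4}
  B5:  IN={a@B2, b@B4, c@B2, d@B0, d@B1, e@B0, e@B3, f@B4}  OUT={a@B2, b@B5, c@B2, d@B0, d@B1, e@B5, f@B4}
  B6:  IN={a@B2, b@B5, c@B2, d@B0, d@B1, e@B5, f@B4}  OUT={a@B6, b@B6, c@B2, d@B0, d@B1, e@B5, f@B6}
  B7:  IN={a@B2, a@B6, b@B5, b@B6, c@B2, d@B0, d@B1, e@B5, f@B4, f@B6}  OUT={a@B2, a@B6, b@B5, b@B6, c@B2, d@B0, d@B1, e@B7, f@B4, f@B6}
  B8:  IN={a@B2, a@B6, b@B5, b@B6, c@B2, d@B0, d@B1, e@B7, f@B4, f@B6}  OUT={a@B2, a@B6, b@B5, b@B6, c@B2, d@B0, d@B1, e@B8, f@B4, f@B6}
  B9:  IN={a@B2, a@B6, b@B5, b@B6, c@B2, d@B0, d@B1, e@B8, f@B4, f@B6}  OUT={a@B2, a@B6, b@B5, b@B6, c@B2, d@B9, e@B8, f@B4, f@B6}

Merge at B4: IN[B4] = OUT[B0] ⊔ OUT[B3] = {a@B2, b@B3, c@B2, d@B0, d@B1, e@B0, e@B3, f@B0, f@B3}
Applying B4's transfer function to that IN value gives OUT[B4] (row B4 above).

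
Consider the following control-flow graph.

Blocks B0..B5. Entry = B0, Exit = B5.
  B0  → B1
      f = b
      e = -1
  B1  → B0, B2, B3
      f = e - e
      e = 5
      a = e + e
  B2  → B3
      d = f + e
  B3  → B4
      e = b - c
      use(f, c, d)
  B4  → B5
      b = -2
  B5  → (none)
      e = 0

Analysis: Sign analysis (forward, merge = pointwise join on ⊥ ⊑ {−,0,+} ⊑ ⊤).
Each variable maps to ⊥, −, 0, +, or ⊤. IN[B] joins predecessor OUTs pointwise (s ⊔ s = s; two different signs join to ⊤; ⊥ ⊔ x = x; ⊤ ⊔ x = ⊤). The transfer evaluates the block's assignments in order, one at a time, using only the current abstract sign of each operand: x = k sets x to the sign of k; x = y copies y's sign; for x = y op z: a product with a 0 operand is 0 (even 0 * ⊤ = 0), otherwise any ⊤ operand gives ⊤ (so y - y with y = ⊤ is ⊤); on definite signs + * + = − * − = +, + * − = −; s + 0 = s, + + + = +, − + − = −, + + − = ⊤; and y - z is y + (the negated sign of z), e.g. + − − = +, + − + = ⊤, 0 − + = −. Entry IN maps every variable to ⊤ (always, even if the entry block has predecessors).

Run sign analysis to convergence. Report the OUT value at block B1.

Answer: {a: +, b: ⊤, c: ⊤, d: ⊤, e: +, f: ⊤}

Derivation:
Converged values:
  B0:   IN=(all ⊤)   OUT={e:-; rest ⊤}
  B1:   IN={e:-; rest ⊤}   OUT={a:+, e:+; rest ⊤}
  B2:   IN={a:+, e:+; rest ⊤}   OUT={a:+, e:+; rest ⊤}
  B3:   IN={a:+, e:+; rest ⊤}   OUT={a:+; rest ⊤}
  B4:   IN={a:+; rest ⊤}   OUT={a:+, b:-; rest ⊤}
  B5:   IN={a:+, b:-; rest ⊤}   OUT={a:+, b:-, e:0; rest ⊤}

Merge at B1: IN[B1] = OUT[B0] = {a: ⊤, b: ⊤, c: ⊤, d: ⊤, e: -, f: ⊤}
Applying B1's transfer function to that IN value gives OUT[B1] (row B1 above).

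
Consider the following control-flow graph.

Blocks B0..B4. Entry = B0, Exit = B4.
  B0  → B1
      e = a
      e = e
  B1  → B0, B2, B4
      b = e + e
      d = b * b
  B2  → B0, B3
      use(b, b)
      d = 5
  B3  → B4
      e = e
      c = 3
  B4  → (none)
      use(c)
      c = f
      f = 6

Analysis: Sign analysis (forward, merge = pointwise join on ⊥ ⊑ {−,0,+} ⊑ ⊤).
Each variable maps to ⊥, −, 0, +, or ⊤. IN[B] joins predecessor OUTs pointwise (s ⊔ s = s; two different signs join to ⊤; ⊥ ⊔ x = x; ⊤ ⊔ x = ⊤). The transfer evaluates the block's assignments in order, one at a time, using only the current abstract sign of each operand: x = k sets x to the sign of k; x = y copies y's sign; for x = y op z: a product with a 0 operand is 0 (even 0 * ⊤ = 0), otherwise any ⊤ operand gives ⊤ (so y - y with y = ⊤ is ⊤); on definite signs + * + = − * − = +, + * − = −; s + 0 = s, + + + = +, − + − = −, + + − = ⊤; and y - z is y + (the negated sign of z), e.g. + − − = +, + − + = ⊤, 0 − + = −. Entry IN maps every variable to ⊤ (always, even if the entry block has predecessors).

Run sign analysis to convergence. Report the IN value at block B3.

Per-block solution:
  B0:  IN=(all ⊤)  OUT=(all ⊤)
  B1:  IN=(all ⊤)  OUT=(all ⊤)
  B2:  IN=(all ⊤)  OUT={d:+; rest ⊤}
  B3:  IN={d:+; rest ⊤}  OUT={c:+, d:+; rest ⊤}
  B4:  IN=(all ⊤)  OUT={f:+; rest ⊤}

Merge at B3: IN[B3] = OUT[B2] = {a: ⊤, b: ⊤, c: ⊤, d: +, e: ⊤, f: ⊤}

Answer: {a: ⊤, b: ⊤, c: ⊤, d: +, e: ⊤, f: ⊤}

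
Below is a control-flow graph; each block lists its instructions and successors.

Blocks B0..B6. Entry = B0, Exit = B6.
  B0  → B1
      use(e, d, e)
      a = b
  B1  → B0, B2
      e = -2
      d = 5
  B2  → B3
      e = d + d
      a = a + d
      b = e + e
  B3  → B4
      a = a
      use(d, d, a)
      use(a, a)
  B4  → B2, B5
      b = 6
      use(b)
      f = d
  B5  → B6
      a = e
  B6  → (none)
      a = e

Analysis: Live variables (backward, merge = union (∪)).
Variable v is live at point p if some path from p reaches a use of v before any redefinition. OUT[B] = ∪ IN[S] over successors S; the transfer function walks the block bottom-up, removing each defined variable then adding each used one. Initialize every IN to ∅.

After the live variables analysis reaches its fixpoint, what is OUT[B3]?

Answer: {a, d, e}

Derivation:
Per-block solution:
  B0:   IN={b, d, e}   OUT={a, b}
  B1:   IN={a, b}   OUT={a, b, d, e}
  B2:   IN={a, d}   OUT={a, d, e}
  B3:   IN={a, d, e}   OUT={a, d, e}
  B4:   IN={a, d, e}   OUT={a, d, e}
  B5:   IN={e}   OUT={e}
  B6:   IN={e}   OUT={}

Merge at B3: OUT[B3] = IN[B4] = {a, d, e}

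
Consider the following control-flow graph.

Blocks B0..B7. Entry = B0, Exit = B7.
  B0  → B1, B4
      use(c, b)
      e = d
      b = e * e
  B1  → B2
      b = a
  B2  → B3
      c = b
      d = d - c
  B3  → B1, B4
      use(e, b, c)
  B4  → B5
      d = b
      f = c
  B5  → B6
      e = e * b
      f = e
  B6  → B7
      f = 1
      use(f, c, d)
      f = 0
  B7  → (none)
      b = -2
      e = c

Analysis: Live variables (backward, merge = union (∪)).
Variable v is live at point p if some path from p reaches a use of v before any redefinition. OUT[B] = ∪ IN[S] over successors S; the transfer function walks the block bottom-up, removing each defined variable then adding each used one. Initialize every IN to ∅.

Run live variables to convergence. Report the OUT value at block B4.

Answer: {b, c, d, e}

Derivation:
Converged values:
  B0:  IN={a, b, c, d}  OUT={a, b, c, d, e}
  B1:  IN={a, d, e}  OUT={a, b, d, e}
  B2:  IN={a, b, d, e}  OUT={a, b, c, d, e}
  B3:  IN={a, b, c, d, e}  OUT={a, b, c, d, e}
  B4:  IN={b, c, e}  OUT={b, c, d, e}
  B5:  IN={b, c, d, e}  OUT={c, d}
  B6:  IN={c, d}  OUT={c}
  B7:  IN={c}  OUT={}

Merge at B4: OUT[B4] = IN[B5] = {b, c, d, e}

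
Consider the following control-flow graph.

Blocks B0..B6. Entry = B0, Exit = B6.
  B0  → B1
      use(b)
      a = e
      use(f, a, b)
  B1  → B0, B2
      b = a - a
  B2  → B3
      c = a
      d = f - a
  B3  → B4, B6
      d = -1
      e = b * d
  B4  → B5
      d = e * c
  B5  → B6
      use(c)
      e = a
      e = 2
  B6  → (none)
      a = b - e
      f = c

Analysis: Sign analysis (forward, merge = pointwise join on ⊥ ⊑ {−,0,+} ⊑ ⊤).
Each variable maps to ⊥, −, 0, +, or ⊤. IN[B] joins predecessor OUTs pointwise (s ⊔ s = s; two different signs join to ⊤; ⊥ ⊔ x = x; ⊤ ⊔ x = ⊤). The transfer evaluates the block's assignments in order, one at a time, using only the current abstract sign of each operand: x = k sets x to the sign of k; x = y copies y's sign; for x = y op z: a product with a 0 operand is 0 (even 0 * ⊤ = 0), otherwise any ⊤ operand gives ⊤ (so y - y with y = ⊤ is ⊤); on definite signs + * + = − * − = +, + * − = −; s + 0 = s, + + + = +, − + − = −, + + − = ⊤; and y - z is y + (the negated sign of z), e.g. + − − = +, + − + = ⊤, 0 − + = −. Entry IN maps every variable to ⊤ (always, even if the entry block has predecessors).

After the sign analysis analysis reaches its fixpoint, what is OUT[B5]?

Per-block solution:
  B0:  IN=(all ⊤)  OUT=(all ⊤)
  B1:  IN=(all ⊤)  OUT=(all ⊤)
  B2:  IN=(all ⊤)  OUT=(all ⊤)
  B3:  IN=(all ⊤)  OUT={d:-; rest ⊤}
  B4:  IN={d:-; rest ⊤}  OUT=(all ⊤)
  B5:  IN=(all ⊤)  OUT={e:+; rest ⊤}
  B6:  IN=(all ⊤)  OUT=(all ⊤)

Merge at B5: IN[B5] = OUT[B4] = {a: ⊤, b: ⊤, c: ⊤, d: ⊤, e: ⊤, f: ⊤}
Applying B5's transfer function to that IN value gives OUT[B5] (row B5 above).

Answer: {a: ⊤, b: ⊤, c: ⊤, d: ⊤, e: +, f: ⊤}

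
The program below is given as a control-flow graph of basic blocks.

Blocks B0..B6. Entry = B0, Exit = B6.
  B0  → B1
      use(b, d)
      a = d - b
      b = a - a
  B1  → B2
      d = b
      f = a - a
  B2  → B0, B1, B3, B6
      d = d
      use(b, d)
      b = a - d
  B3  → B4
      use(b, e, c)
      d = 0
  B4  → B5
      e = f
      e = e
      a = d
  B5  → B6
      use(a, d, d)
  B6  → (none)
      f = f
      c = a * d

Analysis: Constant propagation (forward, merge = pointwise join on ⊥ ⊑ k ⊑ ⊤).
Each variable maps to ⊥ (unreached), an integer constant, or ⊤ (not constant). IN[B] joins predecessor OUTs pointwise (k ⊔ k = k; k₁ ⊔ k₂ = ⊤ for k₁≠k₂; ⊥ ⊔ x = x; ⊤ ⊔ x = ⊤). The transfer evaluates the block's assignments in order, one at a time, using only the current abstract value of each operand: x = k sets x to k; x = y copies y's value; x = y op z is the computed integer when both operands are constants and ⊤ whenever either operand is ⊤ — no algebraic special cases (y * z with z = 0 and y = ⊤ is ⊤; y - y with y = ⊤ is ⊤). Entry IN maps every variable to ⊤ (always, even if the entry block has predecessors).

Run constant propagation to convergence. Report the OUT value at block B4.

Converged values:
  B0:  IN=(all ⊤)  OUT=(all ⊤)
  B1:  IN=(all ⊤)  OUT=(all ⊤)
  B2:  IN=(all ⊤)  OUT=(all ⊤)
  B3:  IN=(all ⊤)  OUT={d:0; rest ⊤}
  B4:  IN={d:0; rest ⊤}  OUT={a:0, d:0; rest ⊤}
  B5:  IN={a:0, d:0; rest ⊤}  OUT={a:0, d:0; rest ⊤}
  B6:  IN=(all ⊤)  OUT=(all ⊤)

Merge at B4: IN[B4] = OUT[B3] = {a: ⊤, b: ⊤, c: ⊤, d: 0, e: ⊤, f: ⊤}
Applying B4's transfer function to that IN value gives OUT[B4] (row B4 above).

Answer: {a: 0, b: ⊤, c: ⊤, d: 0, e: ⊤, f: ⊤}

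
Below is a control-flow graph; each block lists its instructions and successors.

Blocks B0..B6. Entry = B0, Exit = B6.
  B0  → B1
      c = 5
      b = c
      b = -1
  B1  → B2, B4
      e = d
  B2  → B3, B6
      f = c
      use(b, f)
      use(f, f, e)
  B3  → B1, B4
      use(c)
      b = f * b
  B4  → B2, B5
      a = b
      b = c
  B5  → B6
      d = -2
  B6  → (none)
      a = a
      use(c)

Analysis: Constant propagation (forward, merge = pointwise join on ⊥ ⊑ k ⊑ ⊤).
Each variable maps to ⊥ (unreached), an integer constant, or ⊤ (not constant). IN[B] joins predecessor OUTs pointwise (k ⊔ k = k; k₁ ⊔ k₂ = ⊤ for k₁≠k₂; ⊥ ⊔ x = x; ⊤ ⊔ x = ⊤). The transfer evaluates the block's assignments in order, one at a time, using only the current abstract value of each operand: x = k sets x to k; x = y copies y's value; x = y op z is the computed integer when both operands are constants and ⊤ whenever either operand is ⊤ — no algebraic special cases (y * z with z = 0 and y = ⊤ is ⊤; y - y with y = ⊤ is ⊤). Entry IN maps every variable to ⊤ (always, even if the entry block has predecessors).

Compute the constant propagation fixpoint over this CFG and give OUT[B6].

Answer: {a: ⊤, b: ⊤, c: 5, d: ⊤, e: ⊤, f: ⊤}

Trace:
Fixpoint table:
  B0:  IN=(all ⊤)  OUT={b:-1, c:5; rest ⊤}
  B1:  IN={c:5; rest ⊤}  OUT={c:5; rest ⊤}
  B2:  IN={c:5; rest ⊤}  OUT={c:5, f:5; rest ⊤}
  B3:  IN={c:5, f:5; rest ⊤}  OUT={c:5, f:5; rest ⊤}
  B4:  IN={c:5; rest ⊤}  OUT={b:5, c:5; rest ⊤}
  B5:  IN={b:5, c:5; rest ⊤}  OUT={b:5, c:5, d:-2; rest ⊤}
  B6:  IN={c:5; rest ⊤}  OUT={c:5; rest ⊤}

Merge at B6: IN[B6] = OUT[B2] ⊔ OUT[B5] = {a: ⊤, b: ⊤, c: 5, d: ⊤, e: ⊤, f: ⊤}
Applying B6's transfer function to that IN value gives OUT[B6] (row B6 above).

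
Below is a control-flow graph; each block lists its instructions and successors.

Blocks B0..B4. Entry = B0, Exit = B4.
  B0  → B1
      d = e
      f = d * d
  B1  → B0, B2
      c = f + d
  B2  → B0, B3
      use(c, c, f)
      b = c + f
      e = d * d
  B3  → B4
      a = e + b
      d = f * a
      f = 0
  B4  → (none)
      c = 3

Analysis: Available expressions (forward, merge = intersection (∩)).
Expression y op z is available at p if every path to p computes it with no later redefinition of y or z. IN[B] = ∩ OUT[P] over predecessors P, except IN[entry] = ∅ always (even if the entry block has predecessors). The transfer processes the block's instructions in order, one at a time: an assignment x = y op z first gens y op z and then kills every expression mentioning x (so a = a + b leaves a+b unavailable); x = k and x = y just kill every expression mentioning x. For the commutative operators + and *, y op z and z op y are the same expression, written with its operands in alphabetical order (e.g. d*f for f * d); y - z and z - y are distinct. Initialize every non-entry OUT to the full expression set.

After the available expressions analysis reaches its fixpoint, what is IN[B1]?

Converged values:
  B0:  IN={}  OUT={d*d}
  B1:  IN={d*d}  OUT={d*d, d+f}
  B2:  IN={d*d, d+f}  OUT={c+f, d*d, d+f}
  B3:  IN={c+f, d*d, d+f}  OUT={b+e}
  B4:  IN={b+e}  OUT={b+e}

Merge at B1: IN[B1] = OUT[B0] = {d*d}

Answer: {d*d}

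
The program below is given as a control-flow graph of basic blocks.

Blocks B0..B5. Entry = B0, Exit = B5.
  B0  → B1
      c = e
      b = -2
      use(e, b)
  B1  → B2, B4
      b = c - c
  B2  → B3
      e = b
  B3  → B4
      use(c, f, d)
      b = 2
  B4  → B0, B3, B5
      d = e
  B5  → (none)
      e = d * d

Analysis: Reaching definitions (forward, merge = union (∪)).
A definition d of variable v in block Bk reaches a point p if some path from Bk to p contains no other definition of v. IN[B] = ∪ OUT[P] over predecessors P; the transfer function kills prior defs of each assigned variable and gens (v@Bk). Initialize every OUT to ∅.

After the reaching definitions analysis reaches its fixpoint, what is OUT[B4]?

Answer: {b@B1, b@B3, c@B0, d@B4, e@B2}

Trace:
Per-block solution:
  B0: | IN={b@B1, b@B3, c@B0, d@B4, e@B2} | OUT={b@B0, c@B0, d@B4, e@B2}
  B1: | IN={b@B0, c@B0, d@B4, e@B2} | OUT={b@B1, c@B0, d@B4, e@B2}
  B2: | IN={b@B1, c@B0, d@B4, e@B2} | OUT={b@B1, c@B0, d@B4, e@B2}
  B3: | IN={b@B1, b@B3, c@B0, d@B4, e@B2} | OUT={b@B3, c@B0, d@B4, e@B2}
  B4: | IN={b@B1, b@B3, c@B0, d@B4, e@B2} | OUT={b@B1, b@B3, c@B0, d@B4, e@B2}
  B5: | IN={b@B1, b@B3, c@B0, d@B4, e@B2} | OUT={b@B1, b@B3, c@B0, d@B4, e@B5}

Merge at B4: IN[B4] = OUT[B1] ⊔ OUT[B3] = {b@B1, b@B3, c@B0, d@B4, e@B2}
Applying B4's transfer function to that IN value gives OUT[B4] (row B4 above).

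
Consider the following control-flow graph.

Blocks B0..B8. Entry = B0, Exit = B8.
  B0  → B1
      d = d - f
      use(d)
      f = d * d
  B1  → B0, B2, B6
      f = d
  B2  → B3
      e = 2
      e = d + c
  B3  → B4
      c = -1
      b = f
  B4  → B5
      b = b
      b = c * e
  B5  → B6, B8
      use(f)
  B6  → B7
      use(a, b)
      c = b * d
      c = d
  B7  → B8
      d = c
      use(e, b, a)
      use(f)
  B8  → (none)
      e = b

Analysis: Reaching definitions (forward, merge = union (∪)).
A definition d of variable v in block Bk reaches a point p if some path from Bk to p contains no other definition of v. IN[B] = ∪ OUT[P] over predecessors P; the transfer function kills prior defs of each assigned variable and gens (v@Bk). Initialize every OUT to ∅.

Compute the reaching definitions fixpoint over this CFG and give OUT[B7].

Per-block solution:
  B0:  IN={d@B0, f@B1}  OUT={d@B0, f@B0}
  B1:  IN={d@B0, f@B0}  OUT={d@B0, f@B1}
  B2:  IN={d@B0, f@B1}  OUT={d@B0, e@B2, f@B1}
  B3:  IN={d@B0, e@B2, f@B1}  OUT={b@B3, c@B3, d@B0, e@B2, f@B1}
  B4:  IN={b@B3, c@B3, d@B0, e@B2, f@B1}  OUT={b@B4, c@B3, d@B0, e@B2, f@B1}
  B5:  IN={b@B4, c@B3, d@B0, e@B2, f@B1}  OUT={b@B4, c@B3, d@B0, e@B2, f@B1}
  B6:  IN={b@B4, c@B3, d@B0, e@B2, f@B1}  OUT={b@B4, c@B6, d@B0, e@B2, f@B1}
  B7:  IN={b@B4, c@B6, d@B0, e@B2, f@B1}  OUT={b@B4, c@B6, d@B7, e@B2, f@B1}
  B8:  IN={b@B4, c@B3, c@B6, d@B0, d@B7, e@B2, f@B1}  OUT={b@B4, c@B3, c@B6, d@B0, d@B7, e@B8, f@B1}

Merge at B7: IN[B7] = OUT[B6] = {b@B4, c@B6, d@B0, e@B2, f@B1}
Applying B7's transfer function to that IN value gives OUT[B7] (row B7 above).

Answer: {b@B4, c@B6, d@B7, e@B2, f@B1}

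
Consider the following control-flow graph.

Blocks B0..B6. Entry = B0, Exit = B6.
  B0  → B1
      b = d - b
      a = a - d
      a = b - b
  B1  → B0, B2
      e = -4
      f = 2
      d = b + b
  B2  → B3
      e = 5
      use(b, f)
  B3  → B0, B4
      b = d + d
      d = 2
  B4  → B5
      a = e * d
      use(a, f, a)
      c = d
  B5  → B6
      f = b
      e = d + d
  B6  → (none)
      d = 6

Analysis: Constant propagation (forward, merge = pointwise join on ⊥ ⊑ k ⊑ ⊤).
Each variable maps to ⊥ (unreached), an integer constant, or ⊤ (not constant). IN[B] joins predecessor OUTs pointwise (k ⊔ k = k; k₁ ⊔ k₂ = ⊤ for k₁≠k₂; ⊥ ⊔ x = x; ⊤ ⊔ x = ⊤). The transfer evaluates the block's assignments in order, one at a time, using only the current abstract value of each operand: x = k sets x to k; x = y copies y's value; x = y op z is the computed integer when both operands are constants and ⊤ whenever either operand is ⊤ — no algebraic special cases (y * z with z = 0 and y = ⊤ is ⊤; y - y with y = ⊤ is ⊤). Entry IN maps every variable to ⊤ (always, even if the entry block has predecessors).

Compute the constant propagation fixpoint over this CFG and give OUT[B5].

Answer: {a: 10, b: ⊤, c: 2, d: 2, e: 4, f: ⊤}

Working:
Per-block solution:
  B0: | IN=(all ⊤) | OUT=(all ⊤)
  B1: | IN=(all ⊤) | OUT={e:-4, f:2; rest ⊤}
  B2: | IN={e:-4, f:2; rest ⊤} | OUT={e:5, f:2; rest ⊤}
  B3: | IN={e:5, f:2; rest ⊤} | OUT={d:2, e:5, f:2; rest ⊤}
  B4: | IN={d:2, e:5, f:2; rest ⊤} | OUT={a:10, c:2, d:2, e:5, f:2; rest ⊤}
  B5: | IN={a:10, c:2, d:2, e:5, f:2; rest ⊤} | OUT={a:10, c:2, d:2, e:4; rest ⊤}
  B6: | IN={a:10, c:2, d:2, e:4; rest ⊤} | OUT={a:10, c:2, d:6, e:4; rest ⊤}

Merge at B5: IN[B5] = OUT[B4] = {a: 10, b: ⊤, c: 2, d: 2, e: 5, f: 2}
Applying B5's transfer function to that IN value gives OUT[B5] (row B5 above).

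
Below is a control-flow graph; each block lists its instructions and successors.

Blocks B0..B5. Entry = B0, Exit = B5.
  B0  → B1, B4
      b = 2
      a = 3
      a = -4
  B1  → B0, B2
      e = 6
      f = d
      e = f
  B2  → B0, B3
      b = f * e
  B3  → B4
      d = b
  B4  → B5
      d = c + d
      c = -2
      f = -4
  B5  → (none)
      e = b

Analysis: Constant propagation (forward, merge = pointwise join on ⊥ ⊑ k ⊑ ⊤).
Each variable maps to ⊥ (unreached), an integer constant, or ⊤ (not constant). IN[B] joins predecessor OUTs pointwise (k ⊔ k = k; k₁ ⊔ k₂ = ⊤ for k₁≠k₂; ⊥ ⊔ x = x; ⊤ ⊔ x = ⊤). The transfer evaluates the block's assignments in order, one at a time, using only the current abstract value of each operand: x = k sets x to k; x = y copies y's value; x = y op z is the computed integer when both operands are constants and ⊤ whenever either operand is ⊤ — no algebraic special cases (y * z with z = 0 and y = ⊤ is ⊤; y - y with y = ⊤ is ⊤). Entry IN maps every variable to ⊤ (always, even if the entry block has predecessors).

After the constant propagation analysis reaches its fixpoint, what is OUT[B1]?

Answer: {a: -4, b: 2, c: ⊤, d: ⊤, e: ⊤, f: ⊤}

Trace:
Per-block solution:
  B0:  IN=(all ⊤)  OUT={a:-4, b:2; rest ⊤}
  B1:  IN={a:-4, b:2; rest ⊤}  OUT={a:-4, b:2; rest ⊤}
  B2:  IN={a:-4, b:2; rest ⊤}  OUT={a:-4; rest ⊤}
  B3:  IN={a:-4; rest ⊤}  OUT={a:-4; rest ⊤}
  B4:  IN={a:-4; rest ⊤}  OUT={a:-4, c:-2, f:-4; rest ⊤}
  B5:  IN={a:-4, c:-2, f:-4; rest ⊤}  OUT={a:-4, c:-2, f:-4; rest ⊤}

Merge at B1: IN[B1] = OUT[B0] = {a: -4, b: 2, c: ⊤, d: ⊤, e: ⊤, f: ⊤}
Applying B1's transfer function to that IN value gives OUT[B1] (row B1 above).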